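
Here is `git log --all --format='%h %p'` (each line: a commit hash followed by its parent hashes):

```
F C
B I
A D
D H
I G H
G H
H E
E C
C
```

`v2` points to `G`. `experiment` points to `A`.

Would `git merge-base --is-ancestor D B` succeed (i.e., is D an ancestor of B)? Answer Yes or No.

No

Ancestors of B: {B, C, E, G, H, I}.
D is not in that set, so it is not an ancestor of B.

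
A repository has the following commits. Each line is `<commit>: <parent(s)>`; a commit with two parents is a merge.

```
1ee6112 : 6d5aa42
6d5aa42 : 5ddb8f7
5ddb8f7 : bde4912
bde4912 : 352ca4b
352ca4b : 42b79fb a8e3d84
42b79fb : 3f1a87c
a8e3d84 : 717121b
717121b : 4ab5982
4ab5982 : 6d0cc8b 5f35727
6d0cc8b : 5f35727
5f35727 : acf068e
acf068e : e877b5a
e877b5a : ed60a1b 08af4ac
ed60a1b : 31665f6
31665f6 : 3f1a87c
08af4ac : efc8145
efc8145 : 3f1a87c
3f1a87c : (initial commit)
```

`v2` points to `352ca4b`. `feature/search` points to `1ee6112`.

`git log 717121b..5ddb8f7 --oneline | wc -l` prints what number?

Reachable from 5ddb8f7: {08af4ac, 31665f6, 352ca4b, 3f1a87c, 42b79fb, 4ab5982, 5ddb8f7, 5f35727, 6d0cc8b, 717121b, a8e3d84, acf068e, bde4912, e877b5a, ed60a1b, efc8145}.
Reachable from 717121b: {08af4ac, 31665f6, 3f1a87c, 4ab5982, 5f35727, 6d0cc8b, 717121b, acf068e, e877b5a, ed60a1b, efc8145}.
In 5ddb8f7's history but not 717121b's: {352ca4b, 42b79fb, 5ddb8f7, a8e3d84, bde4912} — 5 commits.

5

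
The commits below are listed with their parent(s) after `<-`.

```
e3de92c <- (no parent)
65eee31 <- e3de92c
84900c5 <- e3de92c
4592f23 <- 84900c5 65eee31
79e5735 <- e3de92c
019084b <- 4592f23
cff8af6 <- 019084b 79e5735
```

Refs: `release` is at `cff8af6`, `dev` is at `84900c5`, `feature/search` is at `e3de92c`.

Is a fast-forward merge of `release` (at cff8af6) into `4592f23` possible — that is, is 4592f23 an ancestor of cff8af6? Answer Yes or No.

A fast-forward from 4592f23 to cff8af6 is possible iff 4592f23 is an ancestor of cff8af6.
Ancestors of cff8af6: {019084b, 4592f23, 65eee31, 79e5735, 84900c5, cff8af6, e3de92c}.
4592f23 is among them, so fast-forward is possible.

Yes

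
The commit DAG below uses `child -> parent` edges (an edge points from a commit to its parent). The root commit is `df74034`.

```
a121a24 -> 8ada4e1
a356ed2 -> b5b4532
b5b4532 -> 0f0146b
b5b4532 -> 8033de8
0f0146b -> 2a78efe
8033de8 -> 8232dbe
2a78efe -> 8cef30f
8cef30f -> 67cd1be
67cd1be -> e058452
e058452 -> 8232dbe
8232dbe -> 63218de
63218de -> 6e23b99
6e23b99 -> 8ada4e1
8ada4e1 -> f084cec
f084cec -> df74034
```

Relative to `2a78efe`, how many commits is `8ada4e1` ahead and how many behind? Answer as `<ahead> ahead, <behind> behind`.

Reachable from 8ada4e1: {8ada4e1, df74034, f084cec}.
Reachable from 2a78efe: {2a78efe, 63218de, 67cd1be, 6e23b99, 8232dbe, 8ada4e1, 8cef30f, df74034, e058452, f084cec}.
Only in 8ada4e1's history (ahead): {} — 0.
Only in 2a78efe's history (behind): {2a78efe, 63218de, 67cd1be, 6e23b99, 8232dbe, 8cef30f, e058452} — 7.

0 ahead, 7 behind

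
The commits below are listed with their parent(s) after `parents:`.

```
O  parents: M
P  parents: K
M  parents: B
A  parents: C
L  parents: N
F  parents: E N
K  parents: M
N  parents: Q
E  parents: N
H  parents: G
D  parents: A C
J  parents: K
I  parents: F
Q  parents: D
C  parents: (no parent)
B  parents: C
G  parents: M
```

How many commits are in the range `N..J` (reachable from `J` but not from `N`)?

Reachable from J: {B, C, J, K, M}.
Reachable from N: {A, C, D, N, Q}.
In J's history but not N's: {B, J, K, M} — 4 commits.

4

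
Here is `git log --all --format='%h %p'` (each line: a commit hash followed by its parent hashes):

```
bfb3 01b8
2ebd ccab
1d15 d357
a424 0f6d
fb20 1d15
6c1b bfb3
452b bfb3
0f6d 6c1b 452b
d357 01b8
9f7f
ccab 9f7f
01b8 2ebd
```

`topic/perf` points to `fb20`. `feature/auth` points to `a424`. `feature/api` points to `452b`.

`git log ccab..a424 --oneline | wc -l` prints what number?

7

Reachable from a424: {01b8, 0f6d, 2ebd, 452b, 6c1b, 9f7f, a424, bfb3, ccab}.
Reachable from ccab: {9f7f, ccab}.
In a424's history but not ccab's: {01b8, 0f6d, 2ebd, 452b, 6c1b, a424, bfb3} — 7 commits.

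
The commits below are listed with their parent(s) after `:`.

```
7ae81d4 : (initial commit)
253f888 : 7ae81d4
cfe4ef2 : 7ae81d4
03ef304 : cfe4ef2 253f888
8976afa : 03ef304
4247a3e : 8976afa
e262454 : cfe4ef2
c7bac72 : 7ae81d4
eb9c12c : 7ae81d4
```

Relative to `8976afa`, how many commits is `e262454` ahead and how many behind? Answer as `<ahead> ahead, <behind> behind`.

Reachable from e262454: {7ae81d4, cfe4ef2, e262454}.
Reachable from 8976afa: {03ef304, 253f888, 7ae81d4, 8976afa, cfe4ef2}.
Only in e262454's history (ahead): {e262454} — 1.
Only in 8976afa's history (behind): {03ef304, 253f888, 8976afa} — 3.

1 ahead, 3 behind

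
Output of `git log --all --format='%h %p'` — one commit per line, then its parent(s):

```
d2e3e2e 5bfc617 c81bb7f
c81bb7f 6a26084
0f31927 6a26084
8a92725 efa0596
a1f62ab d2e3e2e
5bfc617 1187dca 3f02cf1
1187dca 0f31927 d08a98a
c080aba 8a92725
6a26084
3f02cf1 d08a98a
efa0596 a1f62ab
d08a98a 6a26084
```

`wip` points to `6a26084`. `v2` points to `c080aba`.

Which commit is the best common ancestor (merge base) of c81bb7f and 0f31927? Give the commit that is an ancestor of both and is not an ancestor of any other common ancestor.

6a26084

Ancestors of c81bb7f: {6a26084, c81bb7f}.
Ancestors of 0f31927: {0f31927, 6a26084}.
Common ancestors: {6a26084}.
The only common ancestor is 6a26084, so it is the merge base.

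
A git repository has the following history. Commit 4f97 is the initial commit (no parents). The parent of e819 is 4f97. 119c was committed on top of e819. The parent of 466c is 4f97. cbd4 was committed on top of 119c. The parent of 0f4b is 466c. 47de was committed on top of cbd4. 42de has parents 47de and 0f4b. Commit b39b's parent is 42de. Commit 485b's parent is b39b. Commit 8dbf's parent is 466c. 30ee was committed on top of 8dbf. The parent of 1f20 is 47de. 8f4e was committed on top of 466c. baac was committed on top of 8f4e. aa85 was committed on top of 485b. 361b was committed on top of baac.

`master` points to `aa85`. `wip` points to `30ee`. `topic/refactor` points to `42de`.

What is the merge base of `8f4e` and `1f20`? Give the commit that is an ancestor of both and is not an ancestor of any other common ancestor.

Ancestors of 8f4e: {466c, 4f97, 8f4e}.
Ancestors of 1f20: {119c, 1f20, 47de, 4f97, cbd4, e819}.
Common ancestors: {4f97}.
The only common ancestor is 4f97, so it is the merge base.

4f97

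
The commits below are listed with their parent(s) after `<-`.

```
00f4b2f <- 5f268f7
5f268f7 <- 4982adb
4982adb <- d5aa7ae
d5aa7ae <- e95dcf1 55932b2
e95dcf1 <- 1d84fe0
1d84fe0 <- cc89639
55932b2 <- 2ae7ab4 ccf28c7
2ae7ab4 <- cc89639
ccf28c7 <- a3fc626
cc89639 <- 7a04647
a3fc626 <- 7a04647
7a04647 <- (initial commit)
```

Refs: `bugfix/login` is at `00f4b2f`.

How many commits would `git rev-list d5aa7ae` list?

Walking parent pointers from d5aa7ae: reachable set = {1d84fe0, 2ae7ab4, 55932b2, 7a04647, a3fc626, cc89639, ccf28c7, d5aa7ae, e95dcf1}.
That is 9 commits.

9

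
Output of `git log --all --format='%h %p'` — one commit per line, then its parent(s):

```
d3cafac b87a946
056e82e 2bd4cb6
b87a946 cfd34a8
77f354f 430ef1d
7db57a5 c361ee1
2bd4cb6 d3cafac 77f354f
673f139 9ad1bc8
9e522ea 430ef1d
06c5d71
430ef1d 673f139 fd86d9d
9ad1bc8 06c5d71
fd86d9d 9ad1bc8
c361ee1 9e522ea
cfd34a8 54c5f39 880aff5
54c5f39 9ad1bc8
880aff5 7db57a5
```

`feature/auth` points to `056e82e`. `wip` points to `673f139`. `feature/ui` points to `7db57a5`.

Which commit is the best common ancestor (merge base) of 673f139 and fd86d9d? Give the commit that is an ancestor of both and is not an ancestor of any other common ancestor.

9ad1bc8

Ancestors of 673f139: {06c5d71, 673f139, 9ad1bc8}.
Ancestors of fd86d9d: {06c5d71, 9ad1bc8, fd86d9d}.
Common ancestors: {06c5d71, 9ad1bc8}.
Among these, 9ad1bc8 is not an ancestor of any other common ancestor — it is the merge base.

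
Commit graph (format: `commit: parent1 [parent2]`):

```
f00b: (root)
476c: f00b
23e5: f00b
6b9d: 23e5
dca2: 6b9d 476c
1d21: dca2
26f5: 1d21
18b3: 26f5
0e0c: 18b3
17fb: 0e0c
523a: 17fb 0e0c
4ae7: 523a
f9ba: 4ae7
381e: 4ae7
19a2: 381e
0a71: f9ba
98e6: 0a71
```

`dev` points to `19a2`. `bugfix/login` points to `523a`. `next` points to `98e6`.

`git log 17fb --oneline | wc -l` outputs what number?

Walking parent pointers from 17fb: reachable set = {0e0c, 17fb, 18b3, 1d21, 23e5, 26f5, 476c, 6b9d, dca2, f00b}.
That is 10 commits.

10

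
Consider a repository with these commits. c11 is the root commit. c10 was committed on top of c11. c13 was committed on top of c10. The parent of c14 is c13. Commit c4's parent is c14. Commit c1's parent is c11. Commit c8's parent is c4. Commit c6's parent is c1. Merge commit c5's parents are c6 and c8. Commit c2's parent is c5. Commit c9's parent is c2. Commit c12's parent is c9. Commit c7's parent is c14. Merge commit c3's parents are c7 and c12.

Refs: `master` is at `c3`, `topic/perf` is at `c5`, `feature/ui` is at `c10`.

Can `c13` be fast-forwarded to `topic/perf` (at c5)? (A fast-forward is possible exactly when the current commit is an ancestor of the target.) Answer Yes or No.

Yes

A fast-forward from c13 to c5 is possible iff c13 is an ancestor of c5.
Ancestors of c5: {c1, c10, c11, c13, c14, c4, c5, c6, c8}.
c13 is among them, so fast-forward is possible.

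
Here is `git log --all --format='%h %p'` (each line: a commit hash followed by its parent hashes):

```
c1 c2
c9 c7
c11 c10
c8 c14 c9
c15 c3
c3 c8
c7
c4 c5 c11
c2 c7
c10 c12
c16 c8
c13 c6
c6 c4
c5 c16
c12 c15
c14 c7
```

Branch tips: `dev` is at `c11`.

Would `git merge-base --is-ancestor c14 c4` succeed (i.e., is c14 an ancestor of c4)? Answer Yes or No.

Yes

Ancestors of c4 (commits reachable by following parents): {c10, c11, c12, c14, c15, c16, c3, c4, c5, c7, c8, c9}.
c14 is in that set, so it is an ancestor of c4.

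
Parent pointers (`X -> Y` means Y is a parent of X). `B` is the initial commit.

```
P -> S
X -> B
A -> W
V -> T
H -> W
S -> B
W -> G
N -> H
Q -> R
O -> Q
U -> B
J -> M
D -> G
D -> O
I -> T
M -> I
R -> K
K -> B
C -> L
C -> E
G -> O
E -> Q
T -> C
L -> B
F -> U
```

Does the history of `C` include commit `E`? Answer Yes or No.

Ancestors of C (commits reachable by following parents): {B, C, E, K, L, Q, R}.
E is in that set, so it is an ancestor of C.

Yes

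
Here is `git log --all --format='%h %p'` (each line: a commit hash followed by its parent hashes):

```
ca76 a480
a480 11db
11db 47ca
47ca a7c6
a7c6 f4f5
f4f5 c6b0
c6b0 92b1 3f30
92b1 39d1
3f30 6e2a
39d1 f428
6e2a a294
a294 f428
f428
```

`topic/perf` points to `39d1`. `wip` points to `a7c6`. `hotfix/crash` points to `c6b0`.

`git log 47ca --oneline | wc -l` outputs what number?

10

Walking parent pointers from 47ca: reachable set = {39d1, 3f30, 47ca, 6e2a, 92b1, a294, a7c6, c6b0, f428, f4f5}.
That is 10 commits.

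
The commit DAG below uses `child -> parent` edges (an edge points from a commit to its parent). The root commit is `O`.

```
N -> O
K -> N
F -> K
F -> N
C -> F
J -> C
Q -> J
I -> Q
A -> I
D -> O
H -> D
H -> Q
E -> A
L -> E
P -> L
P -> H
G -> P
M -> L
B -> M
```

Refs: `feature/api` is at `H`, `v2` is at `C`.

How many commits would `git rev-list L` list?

11

Walking parent pointers from L: reachable set = {A, C, E, F, I, J, K, L, N, O, Q}.
That is 11 commits.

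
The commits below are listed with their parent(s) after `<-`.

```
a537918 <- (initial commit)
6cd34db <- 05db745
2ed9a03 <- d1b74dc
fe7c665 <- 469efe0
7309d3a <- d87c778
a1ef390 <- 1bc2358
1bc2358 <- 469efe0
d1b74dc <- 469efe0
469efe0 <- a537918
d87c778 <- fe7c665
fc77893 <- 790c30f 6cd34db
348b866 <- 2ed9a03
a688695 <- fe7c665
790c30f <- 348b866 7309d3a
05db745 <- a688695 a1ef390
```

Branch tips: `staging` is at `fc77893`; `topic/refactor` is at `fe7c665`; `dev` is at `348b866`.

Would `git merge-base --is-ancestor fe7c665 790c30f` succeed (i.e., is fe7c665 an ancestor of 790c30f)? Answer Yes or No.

Yes

Ancestors of 790c30f (commits reachable by following parents): {2ed9a03, 348b866, 469efe0, 7309d3a, 790c30f, a537918, d1b74dc, d87c778, fe7c665}.
fe7c665 is in that set, so it is an ancestor of 790c30f.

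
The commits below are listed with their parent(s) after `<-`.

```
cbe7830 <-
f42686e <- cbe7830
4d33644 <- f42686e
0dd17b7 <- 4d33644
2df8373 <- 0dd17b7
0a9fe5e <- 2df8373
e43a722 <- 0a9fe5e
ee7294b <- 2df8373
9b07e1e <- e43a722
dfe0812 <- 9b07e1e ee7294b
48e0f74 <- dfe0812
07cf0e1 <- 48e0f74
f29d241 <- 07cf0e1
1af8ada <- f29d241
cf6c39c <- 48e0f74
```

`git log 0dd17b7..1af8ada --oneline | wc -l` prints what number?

10

Reachable from 1af8ada: {07cf0e1, 0a9fe5e, 0dd17b7, 1af8ada, 2df8373, 48e0f74, 4d33644, 9b07e1e, cbe7830, dfe0812, e43a722, ee7294b, f29d241, f42686e}.
Reachable from 0dd17b7: {0dd17b7, 4d33644, cbe7830, f42686e}.
In 1af8ada's history but not 0dd17b7's: {07cf0e1, 0a9fe5e, 1af8ada, 2df8373, 48e0f74, 9b07e1e, dfe0812, e43a722, ee7294b, f29d241} — 10 commits.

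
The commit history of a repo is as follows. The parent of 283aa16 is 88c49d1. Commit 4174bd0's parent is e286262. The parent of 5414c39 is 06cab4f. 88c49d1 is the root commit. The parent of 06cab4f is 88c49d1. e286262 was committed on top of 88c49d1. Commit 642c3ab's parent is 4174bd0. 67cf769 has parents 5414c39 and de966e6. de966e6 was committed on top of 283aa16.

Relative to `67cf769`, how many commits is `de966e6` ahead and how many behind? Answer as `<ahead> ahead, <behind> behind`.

Reachable from de966e6: {283aa16, 88c49d1, de966e6}.
Reachable from 67cf769: {06cab4f, 283aa16, 5414c39, 67cf769, 88c49d1, de966e6}.
Only in de966e6's history (ahead): {} — 0.
Only in 67cf769's history (behind): {06cab4f, 5414c39, 67cf769} — 3.

0 ahead, 3 behind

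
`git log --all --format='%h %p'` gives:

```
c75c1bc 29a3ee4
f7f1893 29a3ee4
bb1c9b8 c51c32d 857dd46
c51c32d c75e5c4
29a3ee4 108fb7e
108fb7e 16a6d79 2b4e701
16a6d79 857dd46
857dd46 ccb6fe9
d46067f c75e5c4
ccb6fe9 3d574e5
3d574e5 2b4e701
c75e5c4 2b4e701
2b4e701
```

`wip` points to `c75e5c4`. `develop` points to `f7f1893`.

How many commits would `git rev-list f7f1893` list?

8

Walking parent pointers from f7f1893: reachable set = {108fb7e, 16a6d79, 29a3ee4, 2b4e701, 3d574e5, 857dd46, ccb6fe9, f7f1893}.
That is 8 commits.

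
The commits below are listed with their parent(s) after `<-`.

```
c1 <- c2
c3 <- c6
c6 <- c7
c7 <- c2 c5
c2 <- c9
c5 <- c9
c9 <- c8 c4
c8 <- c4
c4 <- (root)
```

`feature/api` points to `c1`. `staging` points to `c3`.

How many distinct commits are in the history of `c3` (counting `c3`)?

Walking parent pointers from c3: reachable set = {c2, c3, c4, c5, c6, c7, c8, c9}.
That is 8 commits.

8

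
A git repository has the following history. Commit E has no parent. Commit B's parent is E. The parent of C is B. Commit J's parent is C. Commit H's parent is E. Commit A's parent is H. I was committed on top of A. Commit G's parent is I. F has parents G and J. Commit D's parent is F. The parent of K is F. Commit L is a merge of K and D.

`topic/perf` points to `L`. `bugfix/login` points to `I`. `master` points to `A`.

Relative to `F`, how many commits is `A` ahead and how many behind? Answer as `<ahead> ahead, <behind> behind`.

0 ahead, 6 behind

Reachable from A: {A, E, H}.
Reachable from F: {A, B, C, E, F, G, H, I, J}.
Only in A's history (ahead): {} — 0.
Only in F's history (behind): {B, C, F, G, I, J} — 6.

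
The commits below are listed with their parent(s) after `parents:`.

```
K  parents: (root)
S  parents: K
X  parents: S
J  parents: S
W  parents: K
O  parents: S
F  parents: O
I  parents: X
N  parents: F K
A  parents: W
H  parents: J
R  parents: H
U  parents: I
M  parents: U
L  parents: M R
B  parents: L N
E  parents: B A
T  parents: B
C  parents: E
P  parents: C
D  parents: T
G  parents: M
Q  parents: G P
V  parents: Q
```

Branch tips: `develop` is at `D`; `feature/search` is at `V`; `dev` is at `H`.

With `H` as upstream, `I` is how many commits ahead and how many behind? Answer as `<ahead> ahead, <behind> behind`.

2 ahead, 2 behind

Reachable from I: {I, K, S, X}.
Reachable from H: {H, J, K, S}.
Only in I's history (ahead): {I, X} — 2.
Only in H's history (behind): {H, J} — 2.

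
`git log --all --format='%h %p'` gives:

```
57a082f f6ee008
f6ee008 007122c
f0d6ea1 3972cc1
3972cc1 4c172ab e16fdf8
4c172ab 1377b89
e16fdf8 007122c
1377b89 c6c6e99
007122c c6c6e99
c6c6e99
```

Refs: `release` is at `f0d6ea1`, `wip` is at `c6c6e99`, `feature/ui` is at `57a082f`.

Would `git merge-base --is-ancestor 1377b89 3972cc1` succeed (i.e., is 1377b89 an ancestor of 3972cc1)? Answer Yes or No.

Yes

Ancestors of 3972cc1 (commits reachable by following parents): {007122c, 1377b89, 3972cc1, 4c172ab, c6c6e99, e16fdf8}.
1377b89 is in that set, so it is an ancestor of 3972cc1.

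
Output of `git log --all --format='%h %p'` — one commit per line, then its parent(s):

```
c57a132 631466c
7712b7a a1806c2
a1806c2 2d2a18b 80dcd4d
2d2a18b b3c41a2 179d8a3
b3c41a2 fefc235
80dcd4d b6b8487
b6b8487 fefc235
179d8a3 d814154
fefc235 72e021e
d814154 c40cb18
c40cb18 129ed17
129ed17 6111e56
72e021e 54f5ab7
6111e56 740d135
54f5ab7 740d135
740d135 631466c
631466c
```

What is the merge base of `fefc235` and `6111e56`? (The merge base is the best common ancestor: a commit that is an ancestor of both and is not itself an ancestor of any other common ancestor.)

740d135

Ancestors of fefc235: {54f5ab7, 631466c, 72e021e, 740d135, fefc235}.
Ancestors of 6111e56: {6111e56, 631466c, 740d135}.
Common ancestors: {631466c, 740d135}.
Among these, 740d135 is not an ancestor of any other common ancestor — it is the merge base.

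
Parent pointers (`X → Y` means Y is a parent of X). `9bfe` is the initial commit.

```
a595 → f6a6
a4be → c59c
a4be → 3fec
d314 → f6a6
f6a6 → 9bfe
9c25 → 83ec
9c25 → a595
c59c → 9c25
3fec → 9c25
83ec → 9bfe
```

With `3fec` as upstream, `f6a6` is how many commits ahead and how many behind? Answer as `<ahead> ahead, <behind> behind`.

Reachable from f6a6: {9bfe, f6a6}.
Reachable from 3fec: {3fec, 83ec, 9bfe, 9c25, a595, f6a6}.
Only in f6a6's history (ahead): {} — 0.
Only in 3fec's history (behind): {3fec, 83ec, 9c25, a595} — 4.

0 ahead, 4 behind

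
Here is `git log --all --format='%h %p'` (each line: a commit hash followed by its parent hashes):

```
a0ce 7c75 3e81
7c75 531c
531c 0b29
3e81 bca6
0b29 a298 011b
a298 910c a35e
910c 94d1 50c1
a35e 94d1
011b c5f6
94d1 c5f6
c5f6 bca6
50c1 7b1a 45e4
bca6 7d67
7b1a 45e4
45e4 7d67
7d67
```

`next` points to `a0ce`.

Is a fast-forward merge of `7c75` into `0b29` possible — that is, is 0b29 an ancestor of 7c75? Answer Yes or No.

Yes

A fast-forward from 0b29 to 7c75 is possible iff 0b29 is an ancestor of 7c75.
Ancestors of 7c75: {011b, 0b29, 45e4, 50c1, 531c, 7b1a, 7c75, 7d67, 910c, 94d1, a298, a35e, bca6, c5f6}.
0b29 is among them, so fast-forward is possible.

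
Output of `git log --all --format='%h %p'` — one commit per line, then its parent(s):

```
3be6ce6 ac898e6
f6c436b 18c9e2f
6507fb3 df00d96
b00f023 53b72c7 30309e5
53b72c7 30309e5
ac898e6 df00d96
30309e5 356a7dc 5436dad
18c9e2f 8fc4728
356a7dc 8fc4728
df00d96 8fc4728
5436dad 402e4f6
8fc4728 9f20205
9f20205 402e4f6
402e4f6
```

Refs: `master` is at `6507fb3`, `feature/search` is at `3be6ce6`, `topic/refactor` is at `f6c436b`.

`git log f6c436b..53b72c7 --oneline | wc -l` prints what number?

Reachable from 53b72c7: {30309e5, 356a7dc, 402e4f6, 53b72c7, 5436dad, 8fc4728, 9f20205}.
Reachable from f6c436b: {18c9e2f, 402e4f6, 8fc4728, 9f20205, f6c436b}.
In 53b72c7's history but not f6c436b's: {30309e5, 356a7dc, 53b72c7, 5436dad} — 4 commits.

4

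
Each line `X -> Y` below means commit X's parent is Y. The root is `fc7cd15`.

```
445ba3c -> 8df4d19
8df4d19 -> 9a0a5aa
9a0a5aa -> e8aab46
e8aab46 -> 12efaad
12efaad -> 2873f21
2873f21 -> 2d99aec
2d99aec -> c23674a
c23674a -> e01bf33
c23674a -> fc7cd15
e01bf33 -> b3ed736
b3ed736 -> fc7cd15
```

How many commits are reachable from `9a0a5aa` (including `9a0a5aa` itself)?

Walking parent pointers from 9a0a5aa: reachable set = {12efaad, 2873f21, 2d99aec, 9a0a5aa, b3ed736, c23674a, e01bf33, e8aab46, fc7cd15}.
That is 9 commits.

9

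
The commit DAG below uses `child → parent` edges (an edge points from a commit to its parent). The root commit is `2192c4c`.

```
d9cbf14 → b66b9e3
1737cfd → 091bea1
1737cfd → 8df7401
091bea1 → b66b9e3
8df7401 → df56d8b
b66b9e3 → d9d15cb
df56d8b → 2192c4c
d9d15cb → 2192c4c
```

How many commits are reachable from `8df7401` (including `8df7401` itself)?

Walking parent pointers from 8df7401: reachable set = {2192c4c, 8df7401, df56d8b}.
That is 3 commits.

3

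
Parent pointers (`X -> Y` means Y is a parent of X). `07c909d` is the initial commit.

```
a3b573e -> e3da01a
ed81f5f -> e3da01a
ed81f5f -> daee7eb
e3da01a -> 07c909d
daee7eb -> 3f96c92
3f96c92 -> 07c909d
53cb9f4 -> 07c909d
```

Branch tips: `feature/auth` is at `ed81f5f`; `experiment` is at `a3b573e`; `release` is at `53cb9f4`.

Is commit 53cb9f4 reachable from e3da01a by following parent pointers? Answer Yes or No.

Ancestors of e3da01a: {07c909d, e3da01a}.
53cb9f4 is not in that set, so it is not an ancestor of e3da01a.

No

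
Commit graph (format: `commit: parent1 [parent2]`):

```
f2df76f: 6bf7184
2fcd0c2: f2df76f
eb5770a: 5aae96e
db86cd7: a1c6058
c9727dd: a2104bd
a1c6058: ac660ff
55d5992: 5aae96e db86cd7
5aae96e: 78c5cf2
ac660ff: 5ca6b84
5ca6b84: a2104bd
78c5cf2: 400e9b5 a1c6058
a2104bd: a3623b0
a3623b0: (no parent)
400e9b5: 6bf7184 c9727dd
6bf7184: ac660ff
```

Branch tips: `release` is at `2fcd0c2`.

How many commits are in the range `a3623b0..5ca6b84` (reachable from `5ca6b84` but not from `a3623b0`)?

Reachable from 5ca6b84: {5ca6b84, a2104bd, a3623b0}.
Reachable from a3623b0: {a3623b0}.
In 5ca6b84's history but not a3623b0's: {5ca6b84, a2104bd} — 2 commits.

2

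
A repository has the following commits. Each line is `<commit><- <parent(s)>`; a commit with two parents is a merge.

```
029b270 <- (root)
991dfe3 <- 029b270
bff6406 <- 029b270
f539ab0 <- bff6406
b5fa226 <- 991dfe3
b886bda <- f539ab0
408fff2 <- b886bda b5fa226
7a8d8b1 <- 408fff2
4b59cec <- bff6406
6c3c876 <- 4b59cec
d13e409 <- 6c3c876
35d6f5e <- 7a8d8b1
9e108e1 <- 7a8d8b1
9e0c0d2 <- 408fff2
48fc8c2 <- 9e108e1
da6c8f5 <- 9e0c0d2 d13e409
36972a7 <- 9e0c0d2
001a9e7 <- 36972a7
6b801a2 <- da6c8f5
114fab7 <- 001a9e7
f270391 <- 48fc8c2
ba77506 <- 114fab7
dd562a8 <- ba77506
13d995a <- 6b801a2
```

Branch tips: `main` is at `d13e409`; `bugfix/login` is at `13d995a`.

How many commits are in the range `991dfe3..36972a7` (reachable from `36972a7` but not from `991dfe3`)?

7

Reachable from 36972a7: {029b270, 36972a7, 408fff2, 991dfe3, 9e0c0d2, b5fa226, b886bda, bff6406, f539ab0}.
Reachable from 991dfe3: {029b270, 991dfe3}.
In 36972a7's history but not 991dfe3's: {36972a7, 408fff2, 9e0c0d2, b5fa226, b886bda, bff6406, f539ab0} — 7 commits.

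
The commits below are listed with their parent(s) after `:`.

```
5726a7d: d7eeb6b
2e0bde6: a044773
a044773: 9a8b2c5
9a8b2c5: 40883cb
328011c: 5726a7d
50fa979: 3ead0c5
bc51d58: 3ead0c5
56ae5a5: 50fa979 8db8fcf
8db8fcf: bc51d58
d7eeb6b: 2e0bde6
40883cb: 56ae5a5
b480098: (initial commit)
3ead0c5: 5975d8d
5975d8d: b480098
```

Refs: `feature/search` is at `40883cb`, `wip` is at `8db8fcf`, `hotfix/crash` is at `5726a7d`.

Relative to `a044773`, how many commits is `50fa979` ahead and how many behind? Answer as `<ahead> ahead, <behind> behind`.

Reachable from 50fa979: {3ead0c5, 50fa979, 5975d8d, b480098}.
Reachable from a044773: {3ead0c5, 40883cb, 50fa979, 56ae5a5, 5975d8d, 8db8fcf, 9a8b2c5, a044773, b480098, bc51d58}.
Only in 50fa979's history (ahead): {} — 0.
Only in a044773's history (behind): {40883cb, 56ae5a5, 8db8fcf, 9a8b2c5, a044773, bc51d58} — 6.

0 ahead, 6 behind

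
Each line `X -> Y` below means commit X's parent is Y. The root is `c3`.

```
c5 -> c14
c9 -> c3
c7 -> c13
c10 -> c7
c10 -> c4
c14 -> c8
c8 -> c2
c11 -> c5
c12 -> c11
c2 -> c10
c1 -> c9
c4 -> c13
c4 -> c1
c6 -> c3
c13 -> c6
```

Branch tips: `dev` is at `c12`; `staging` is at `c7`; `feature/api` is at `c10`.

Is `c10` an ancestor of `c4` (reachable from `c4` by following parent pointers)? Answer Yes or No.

Ancestors of c4: {c1, c13, c3, c4, c6, c9}.
c10 is not in that set, so it is not an ancestor of c4.

No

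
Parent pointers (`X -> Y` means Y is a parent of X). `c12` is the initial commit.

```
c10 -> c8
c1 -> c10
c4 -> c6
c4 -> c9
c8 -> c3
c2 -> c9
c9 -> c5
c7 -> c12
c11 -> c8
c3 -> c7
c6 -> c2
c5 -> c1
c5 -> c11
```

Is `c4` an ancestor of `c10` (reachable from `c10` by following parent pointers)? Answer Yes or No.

No

Ancestors of c10: {c10, c12, c3, c7, c8}.
c4 is not in that set, so it is not an ancestor of c10.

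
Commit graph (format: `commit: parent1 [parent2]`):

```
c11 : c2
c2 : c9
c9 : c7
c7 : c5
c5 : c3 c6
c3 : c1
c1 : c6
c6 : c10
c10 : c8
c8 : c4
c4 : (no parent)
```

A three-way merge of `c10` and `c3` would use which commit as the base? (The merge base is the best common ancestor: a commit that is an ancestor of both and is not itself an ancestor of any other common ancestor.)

Ancestors of c10: {c10, c4, c8}.
Ancestors of c3: {c1, c10, c3, c4, c6, c8}.
Common ancestors: {c10, c4, c8}.
Among these, c10 is not an ancestor of any other common ancestor — it is the merge base.

c10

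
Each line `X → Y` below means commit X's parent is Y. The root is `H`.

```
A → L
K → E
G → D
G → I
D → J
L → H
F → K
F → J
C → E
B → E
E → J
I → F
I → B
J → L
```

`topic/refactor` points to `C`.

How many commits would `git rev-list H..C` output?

4

Reachable from C: {C, E, H, J, L}.
Reachable from H: {H}.
In C's history but not H's: {C, E, J, L} — 4 commits.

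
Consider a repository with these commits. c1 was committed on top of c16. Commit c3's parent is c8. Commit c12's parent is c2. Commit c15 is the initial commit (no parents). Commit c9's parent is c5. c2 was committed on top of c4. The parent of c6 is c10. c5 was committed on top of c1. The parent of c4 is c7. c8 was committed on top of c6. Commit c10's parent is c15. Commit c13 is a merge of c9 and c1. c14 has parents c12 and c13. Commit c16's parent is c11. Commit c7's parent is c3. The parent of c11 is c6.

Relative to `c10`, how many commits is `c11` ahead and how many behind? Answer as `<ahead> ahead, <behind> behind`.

Reachable from c11: {c10, c11, c15, c6}.
Reachable from c10: {c10, c15}.
Only in c11's history (ahead): {c11, c6} — 2.
Only in c10's history (behind): {} — 0.

2 ahead, 0 behind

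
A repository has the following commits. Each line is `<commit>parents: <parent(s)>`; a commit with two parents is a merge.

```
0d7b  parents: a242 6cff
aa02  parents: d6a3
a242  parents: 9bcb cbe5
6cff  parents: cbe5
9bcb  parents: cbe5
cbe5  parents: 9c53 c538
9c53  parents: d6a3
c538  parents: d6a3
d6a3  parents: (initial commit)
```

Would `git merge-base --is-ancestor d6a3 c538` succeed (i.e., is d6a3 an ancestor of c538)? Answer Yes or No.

Yes

Ancestors of c538 (commits reachable by following parents): {c538, d6a3}.
d6a3 is in that set, so it is an ancestor of c538.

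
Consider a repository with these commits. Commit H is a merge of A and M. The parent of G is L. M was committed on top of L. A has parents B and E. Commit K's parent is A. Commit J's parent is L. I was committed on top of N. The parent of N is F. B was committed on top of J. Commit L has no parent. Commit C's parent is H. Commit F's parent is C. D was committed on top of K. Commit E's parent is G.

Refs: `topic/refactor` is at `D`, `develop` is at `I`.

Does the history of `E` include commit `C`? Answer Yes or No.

No

Ancestors of E: {E, G, L}.
C is not in that set, so it is not an ancestor of E.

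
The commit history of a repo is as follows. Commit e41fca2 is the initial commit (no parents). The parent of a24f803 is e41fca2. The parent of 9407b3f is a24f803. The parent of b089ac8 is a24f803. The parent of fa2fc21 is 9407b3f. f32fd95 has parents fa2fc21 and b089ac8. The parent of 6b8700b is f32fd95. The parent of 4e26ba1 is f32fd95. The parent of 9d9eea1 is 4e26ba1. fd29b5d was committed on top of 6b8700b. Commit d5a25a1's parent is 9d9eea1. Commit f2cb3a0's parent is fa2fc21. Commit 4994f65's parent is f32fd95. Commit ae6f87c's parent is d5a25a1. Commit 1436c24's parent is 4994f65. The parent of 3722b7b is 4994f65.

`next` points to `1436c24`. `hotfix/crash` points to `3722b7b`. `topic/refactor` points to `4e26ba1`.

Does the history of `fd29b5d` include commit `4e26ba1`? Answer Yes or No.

Ancestors of fd29b5d: {6b8700b, 9407b3f, a24f803, b089ac8, e41fca2, f32fd95, fa2fc21, fd29b5d}.
4e26ba1 is not in that set, so it is not an ancestor of fd29b5d.

No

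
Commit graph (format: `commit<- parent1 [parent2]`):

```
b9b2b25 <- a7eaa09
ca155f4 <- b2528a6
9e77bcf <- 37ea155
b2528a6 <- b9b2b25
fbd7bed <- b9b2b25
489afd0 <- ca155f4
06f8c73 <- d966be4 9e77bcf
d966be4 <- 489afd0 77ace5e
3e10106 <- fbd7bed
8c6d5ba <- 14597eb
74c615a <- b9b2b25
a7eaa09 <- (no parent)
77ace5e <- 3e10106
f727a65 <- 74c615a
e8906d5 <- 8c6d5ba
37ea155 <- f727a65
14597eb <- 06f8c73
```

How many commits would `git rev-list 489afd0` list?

Walking parent pointers from 489afd0: reachable set = {489afd0, a7eaa09, b2528a6, b9b2b25, ca155f4}.
That is 5 commits.

5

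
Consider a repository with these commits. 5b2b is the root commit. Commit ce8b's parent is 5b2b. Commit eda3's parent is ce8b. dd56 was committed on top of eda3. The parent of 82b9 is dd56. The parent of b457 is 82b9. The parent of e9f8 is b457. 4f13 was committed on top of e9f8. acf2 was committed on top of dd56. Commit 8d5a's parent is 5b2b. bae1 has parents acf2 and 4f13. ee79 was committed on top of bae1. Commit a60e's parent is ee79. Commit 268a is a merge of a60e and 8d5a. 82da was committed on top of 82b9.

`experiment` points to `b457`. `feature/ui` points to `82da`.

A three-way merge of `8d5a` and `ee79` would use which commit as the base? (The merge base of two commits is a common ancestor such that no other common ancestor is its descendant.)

5b2b

Ancestors of 8d5a: {5b2b, 8d5a}.
Ancestors of ee79: {4f13, 5b2b, 82b9, acf2, b457, bae1, ce8b, dd56, e9f8, eda3, ee79}.
Common ancestors: {5b2b}.
The only common ancestor is 5b2b, so it is the merge base.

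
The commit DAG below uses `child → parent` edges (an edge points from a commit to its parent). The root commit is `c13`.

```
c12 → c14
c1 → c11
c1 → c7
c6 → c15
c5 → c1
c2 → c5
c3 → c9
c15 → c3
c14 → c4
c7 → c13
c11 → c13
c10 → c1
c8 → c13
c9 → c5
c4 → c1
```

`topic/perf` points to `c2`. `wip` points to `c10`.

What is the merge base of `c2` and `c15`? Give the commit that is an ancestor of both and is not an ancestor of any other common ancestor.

Ancestors of c2: {c1, c11, c13, c2, c5, c7}.
Ancestors of c15: {c1, c11, c13, c15, c3, c5, c7, c9}.
Common ancestors: {c1, c11, c13, c5, c7}.
Among these, c5 is not an ancestor of any other common ancestor — it is the merge base.

c5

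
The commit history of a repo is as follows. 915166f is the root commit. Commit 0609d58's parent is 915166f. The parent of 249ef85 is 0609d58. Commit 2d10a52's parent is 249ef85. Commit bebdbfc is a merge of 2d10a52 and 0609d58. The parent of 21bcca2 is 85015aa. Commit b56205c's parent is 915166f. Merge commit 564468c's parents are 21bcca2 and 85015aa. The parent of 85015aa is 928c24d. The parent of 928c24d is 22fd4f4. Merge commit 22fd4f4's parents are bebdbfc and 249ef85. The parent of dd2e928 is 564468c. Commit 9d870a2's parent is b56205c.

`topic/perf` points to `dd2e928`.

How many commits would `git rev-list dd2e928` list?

11

Walking parent pointers from dd2e928: reachable set = {0609d58, 21bcca2, 22fd4f4, 249ef85, 2d10a52, 564468c, 85015aa, 915166f, 928c24d, bebdbfc, dd2e928}.
That is 11 commits.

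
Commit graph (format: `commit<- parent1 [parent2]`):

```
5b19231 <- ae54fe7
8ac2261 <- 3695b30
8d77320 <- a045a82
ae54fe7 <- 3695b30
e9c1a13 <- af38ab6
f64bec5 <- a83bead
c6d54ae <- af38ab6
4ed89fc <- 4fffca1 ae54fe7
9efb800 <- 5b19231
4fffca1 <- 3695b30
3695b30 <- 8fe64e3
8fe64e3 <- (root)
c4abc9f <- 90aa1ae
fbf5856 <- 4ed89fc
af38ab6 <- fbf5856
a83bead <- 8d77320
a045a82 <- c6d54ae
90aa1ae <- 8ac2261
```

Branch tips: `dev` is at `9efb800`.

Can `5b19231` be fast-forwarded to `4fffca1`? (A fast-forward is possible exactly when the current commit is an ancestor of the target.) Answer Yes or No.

A fast-forward from 5b19231 to 4fffca1 is possible iff 5b19231 is an ancestor of 4fffca1.
Ancestors of 4fffca1: {3695b30, 4fffca1, 8fe64e3}.
5b19231 is not among them, so fast-forward is not possible.

No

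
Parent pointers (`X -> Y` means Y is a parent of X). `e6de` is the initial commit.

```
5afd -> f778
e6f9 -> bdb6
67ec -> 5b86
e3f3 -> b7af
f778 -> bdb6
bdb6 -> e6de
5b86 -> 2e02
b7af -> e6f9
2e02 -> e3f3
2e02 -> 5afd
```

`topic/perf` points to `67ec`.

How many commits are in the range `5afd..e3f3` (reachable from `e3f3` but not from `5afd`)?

Reachable from e3f3: {b7af, bdb6, e3f3, e6de, e6f9}.
Reachable from 5afd: {5afd, bdb6, e6de, f778}.
In e3f3's history but not 5afd's: {b7af, e3f3, e6f9} — 3 commits.

3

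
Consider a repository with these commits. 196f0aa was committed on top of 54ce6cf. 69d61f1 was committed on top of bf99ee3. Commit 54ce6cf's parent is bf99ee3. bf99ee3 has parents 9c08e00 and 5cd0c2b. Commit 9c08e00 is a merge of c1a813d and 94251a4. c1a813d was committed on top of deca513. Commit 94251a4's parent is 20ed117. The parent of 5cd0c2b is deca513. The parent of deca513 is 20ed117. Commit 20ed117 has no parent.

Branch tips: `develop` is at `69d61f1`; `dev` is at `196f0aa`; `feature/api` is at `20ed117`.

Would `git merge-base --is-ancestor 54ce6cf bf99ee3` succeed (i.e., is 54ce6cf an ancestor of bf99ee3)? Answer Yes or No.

Ancestors of bf99ee3: {20ed117, 5cd0c2b, 94251a4, 9c08e00, bf99ee3, c1a813d, deca513}.
54ce6cf is not in that set, so it is not an ancestor of bf99ee3.

No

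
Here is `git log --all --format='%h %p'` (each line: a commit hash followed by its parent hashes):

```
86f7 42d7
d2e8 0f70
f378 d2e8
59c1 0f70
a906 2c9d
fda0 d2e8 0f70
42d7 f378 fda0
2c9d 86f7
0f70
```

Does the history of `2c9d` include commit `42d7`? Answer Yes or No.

Ancestors of 2c9d (commits reachable by following parents): {0f70, 2c9d, 42d7, 86f7, d2e8, f378, fda0}.
42d7 is in that set, so it is an ancestor of 2c9d.

Yes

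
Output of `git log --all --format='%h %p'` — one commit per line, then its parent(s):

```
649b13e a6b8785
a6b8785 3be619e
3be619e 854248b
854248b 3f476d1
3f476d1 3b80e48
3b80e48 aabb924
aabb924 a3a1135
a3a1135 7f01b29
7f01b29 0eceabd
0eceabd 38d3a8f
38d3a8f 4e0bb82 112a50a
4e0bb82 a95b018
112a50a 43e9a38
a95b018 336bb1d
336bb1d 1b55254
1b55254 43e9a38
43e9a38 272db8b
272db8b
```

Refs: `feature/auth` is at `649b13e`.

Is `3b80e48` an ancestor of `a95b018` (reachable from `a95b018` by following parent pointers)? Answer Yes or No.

No

Ancestors of a95b018: {1b55254, 272db8b, 336bb1d, 43e9a38, a95b018}.
3b80e48 is not in that set, so it is not an ancestor of a95b018.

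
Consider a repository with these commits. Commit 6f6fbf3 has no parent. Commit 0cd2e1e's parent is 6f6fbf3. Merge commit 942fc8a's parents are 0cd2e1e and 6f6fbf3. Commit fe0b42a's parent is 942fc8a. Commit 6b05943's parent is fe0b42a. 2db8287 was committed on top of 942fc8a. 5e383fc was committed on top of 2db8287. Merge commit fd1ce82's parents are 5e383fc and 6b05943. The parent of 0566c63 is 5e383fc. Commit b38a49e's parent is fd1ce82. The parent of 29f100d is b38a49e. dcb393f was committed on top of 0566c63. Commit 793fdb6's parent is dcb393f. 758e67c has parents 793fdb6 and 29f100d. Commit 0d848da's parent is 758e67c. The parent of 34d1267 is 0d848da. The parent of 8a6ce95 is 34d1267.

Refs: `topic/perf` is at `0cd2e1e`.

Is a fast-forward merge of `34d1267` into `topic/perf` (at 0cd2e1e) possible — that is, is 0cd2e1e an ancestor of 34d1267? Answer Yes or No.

Yes

A fast-forward from 0cd2e1e to 34d1267 is possible iff 0cd2e1e is an ancestor of 34d1267.
Ancestors of 34d1267: {0566c63, 0cd2e1e, 0d848da, 29f100d, 2db8287, 34d1267, 5e383fc, 6b05943, 6f6fbf3, 758e67c, 793fdb6, 942fc8a, b38a49e, dcb393f, fd1ce82, fe0b42a}.
0cd2e1e is among them, so fast-forward is possible.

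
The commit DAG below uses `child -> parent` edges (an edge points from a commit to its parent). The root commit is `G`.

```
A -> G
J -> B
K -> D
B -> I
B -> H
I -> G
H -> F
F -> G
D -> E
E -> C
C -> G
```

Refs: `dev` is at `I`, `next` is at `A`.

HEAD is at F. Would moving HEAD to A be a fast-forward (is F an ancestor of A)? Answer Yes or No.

No

A fast-forward from F to A is possible iff F is an ancestor of A.
Ancestors of A: {A, G}.
F is not among them, so fast-forward is not possible.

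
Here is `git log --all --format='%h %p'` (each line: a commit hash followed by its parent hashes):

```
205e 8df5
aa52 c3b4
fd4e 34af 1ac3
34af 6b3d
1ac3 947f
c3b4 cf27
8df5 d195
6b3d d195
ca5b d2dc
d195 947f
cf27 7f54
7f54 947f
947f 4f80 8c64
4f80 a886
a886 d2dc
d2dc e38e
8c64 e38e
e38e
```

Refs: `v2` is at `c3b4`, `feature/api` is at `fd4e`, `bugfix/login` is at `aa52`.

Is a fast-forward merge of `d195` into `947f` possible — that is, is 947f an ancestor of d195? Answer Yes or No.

A fast-forward from 947f to d195 is possible iff 947f is an ancestor of d195.
Ancestors of d195: {4f80, 8c64, 947f, a886, d195, d2dc, e38e}.
947f is among them, so fast-forward is possible.

Yes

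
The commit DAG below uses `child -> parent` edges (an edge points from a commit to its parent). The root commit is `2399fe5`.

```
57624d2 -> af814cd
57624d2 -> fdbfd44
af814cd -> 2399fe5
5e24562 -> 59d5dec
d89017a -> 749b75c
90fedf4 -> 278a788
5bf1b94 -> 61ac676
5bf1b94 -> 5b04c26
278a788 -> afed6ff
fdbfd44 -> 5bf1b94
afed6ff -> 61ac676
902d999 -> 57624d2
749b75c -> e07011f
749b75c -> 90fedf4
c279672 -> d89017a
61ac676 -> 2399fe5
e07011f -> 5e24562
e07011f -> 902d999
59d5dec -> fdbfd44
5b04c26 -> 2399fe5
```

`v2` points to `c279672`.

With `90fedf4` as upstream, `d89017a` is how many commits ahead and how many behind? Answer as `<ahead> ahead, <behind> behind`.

11 ahead, 0 behind

Reachable from d89017a: {2399fe5, 278a788, 57624d2, 59d5dec, 5b04c26, 5bf1b94, 5e24562, 61ac676, 749b75c, 902d999, 90fedf4, af814cd, afed6ff, d89017a, e07011f, fdbfd44}.
Reachable from 90fedf4: {2399fe5, 278a788, 61ac676, 90fedf4, afed6ff}.
Only in d89017a's history (ahead): {57624d2, 59d5dec, 5b04c26, 5bf1b94, 5e24562, 749b75c, 902d999, af814cd, d89017a, e07011f, fdbfd44} — 11.
Only in 90fedf4's history (behind): {} — 0.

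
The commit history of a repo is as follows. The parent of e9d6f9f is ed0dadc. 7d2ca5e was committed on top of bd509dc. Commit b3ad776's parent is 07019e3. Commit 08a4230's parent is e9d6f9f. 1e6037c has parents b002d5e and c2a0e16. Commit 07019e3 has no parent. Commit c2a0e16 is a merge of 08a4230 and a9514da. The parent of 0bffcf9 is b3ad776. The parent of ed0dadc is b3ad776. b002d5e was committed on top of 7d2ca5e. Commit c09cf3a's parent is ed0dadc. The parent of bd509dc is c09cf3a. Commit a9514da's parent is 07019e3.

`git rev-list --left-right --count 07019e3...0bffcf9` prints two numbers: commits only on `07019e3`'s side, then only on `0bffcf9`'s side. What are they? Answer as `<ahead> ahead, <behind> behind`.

Reachable from 07019e3: {07019e3}.
Reachable from 0bffcf9: {07019e3, 0bffcf9, b3ad776}.
Only in 07019e3's history (ahead): {} — 0.
Only in 0bffcf9's history (behind): {0bffcf9, b3ad776} — 2.

0 ahead, 2 behind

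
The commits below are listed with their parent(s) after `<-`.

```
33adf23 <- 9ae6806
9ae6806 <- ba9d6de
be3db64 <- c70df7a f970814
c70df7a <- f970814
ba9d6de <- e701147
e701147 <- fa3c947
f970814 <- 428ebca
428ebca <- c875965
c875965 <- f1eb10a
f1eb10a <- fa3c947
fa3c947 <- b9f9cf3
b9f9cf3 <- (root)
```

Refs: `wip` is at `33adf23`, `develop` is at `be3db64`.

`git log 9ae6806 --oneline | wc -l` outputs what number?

5

Walking parent pointers from 9ae6806: reachable set = {9ae6806, b9f9cf3, ba9d6de, e701147, fa3c947}.
That is 5 commits.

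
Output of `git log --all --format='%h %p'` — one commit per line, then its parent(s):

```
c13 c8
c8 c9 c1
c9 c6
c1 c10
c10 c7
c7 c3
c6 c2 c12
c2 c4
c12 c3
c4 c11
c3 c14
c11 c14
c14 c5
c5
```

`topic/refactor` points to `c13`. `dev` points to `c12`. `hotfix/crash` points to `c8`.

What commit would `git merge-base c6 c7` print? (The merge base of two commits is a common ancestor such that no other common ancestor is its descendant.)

Ancestors of c6: {c11, c12, c14, c2, c3, c4, c5, c6}.
Ancestors of c7: {c14, c3, c5, c7}.
Common ancestors: {c14, c3, c5}.
Among these, c3 is not an ancestor of any other common ancestor — it is the merge base.

c3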